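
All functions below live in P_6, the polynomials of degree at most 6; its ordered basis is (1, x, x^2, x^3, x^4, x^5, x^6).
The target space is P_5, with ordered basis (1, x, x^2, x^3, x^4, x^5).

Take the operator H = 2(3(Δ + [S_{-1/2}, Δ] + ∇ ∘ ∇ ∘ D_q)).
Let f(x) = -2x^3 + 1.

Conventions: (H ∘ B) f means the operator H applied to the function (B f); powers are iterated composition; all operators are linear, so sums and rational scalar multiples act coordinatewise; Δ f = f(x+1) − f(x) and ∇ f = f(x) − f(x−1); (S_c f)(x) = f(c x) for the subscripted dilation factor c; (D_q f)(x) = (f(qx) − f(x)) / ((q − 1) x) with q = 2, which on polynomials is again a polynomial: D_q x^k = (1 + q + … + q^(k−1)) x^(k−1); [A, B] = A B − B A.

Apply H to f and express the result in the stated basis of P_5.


the result is g(x) = -(99/2)x^2 - (45/2)x - 387/2

Δ f = -6x^2 - 6x - 2
Δ f = -6x^2 - 6x - 2
S_{-1/2} Δ f = -(3/2)x^2 + 3x - 2
S_{-1/2} f = (1/4)x^3 + 1
Δ S_{-1/2} f = (3/4)x^2 + (3/4)x + 1/4
[S_{-1/2}, Δ] f = -(9/4)x^2 + (9/4)x - 9/4
D_q f = -14x^2
∇ D_q f = -28x + 14
∇ ∇ D_q f = -28
(Δ + [S_{-1/2}, Δ] + ∇ ∘ ∇ ∘ D_q) f = -(33/4)x^2 - (15/4)x - 129/4
(3(Δ + [S_{-1/2}, Δ] + ∇ ∘ ∇ ∘ D_q)) f = -(99/4)x^2 - (45/4)x - 387/4
(2(3(Δ + [S_{-1/2}, Δ] + ∇ ∘ ∇ ∘ D_q))) f = -(99/2)x^2 - (45/2)x - 387/2


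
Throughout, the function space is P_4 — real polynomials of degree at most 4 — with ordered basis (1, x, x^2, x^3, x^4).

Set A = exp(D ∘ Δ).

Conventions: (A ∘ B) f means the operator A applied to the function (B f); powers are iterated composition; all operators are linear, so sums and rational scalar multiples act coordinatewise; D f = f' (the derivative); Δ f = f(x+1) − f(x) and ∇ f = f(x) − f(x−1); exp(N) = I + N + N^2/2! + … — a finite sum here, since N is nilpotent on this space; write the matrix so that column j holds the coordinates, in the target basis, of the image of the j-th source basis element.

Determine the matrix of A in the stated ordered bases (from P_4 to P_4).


image of 1: 1
image of x: x
image of x^2: x^2 + 2
image of x^3: x^3 + 6x + 3
image of x^4: x^4 + 12x^2 + 12x + 16
each image's coordinates form column j of the matrix

the matrix is [[1, 0, 2, 3, 16]; [0, 1, 0, 6, 12]; [0, 0, 1, 0, 12]; [0, 0, 0, 1, 0]; [0, 0, 0, 0, 1]] (rows listed top to bottom)


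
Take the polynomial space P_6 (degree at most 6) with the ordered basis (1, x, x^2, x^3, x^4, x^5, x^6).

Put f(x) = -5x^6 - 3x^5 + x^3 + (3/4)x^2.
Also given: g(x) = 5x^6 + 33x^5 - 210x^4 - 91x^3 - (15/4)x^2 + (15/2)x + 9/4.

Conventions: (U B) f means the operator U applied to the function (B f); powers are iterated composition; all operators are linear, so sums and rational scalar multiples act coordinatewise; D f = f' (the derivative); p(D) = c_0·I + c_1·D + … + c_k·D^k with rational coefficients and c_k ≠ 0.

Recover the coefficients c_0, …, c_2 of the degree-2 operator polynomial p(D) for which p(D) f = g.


D^0 f = -5x^6 - 3x^5 + x^3 + (3/4)x^2
D^1 f = -30x^5 - 15x^4 + 3x^2 + (3/2)x
D^2 f = -150x^4 - 60x^3 + 6x + 3/2
matching coefficients of g against c_0 f + c_1 Df + … from the top degree down determines the c_i
solution: c_0 = -1, c_1 = -1, c_2 = 3/2

p(D) = -I − D + (3/2)·D^2, i.e. c_0 = -1, c_1 = -1, c_2 = 3/2


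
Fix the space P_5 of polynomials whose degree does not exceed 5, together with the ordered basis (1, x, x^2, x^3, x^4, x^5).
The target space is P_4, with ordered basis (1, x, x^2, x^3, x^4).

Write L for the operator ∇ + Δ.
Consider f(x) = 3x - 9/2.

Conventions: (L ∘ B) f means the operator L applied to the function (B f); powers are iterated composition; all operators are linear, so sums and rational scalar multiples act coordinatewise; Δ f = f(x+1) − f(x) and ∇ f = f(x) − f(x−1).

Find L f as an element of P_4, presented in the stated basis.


the result is g(x) = 6

∇ f = 3
Δ f = 3
(∇ + Δ) f = 6


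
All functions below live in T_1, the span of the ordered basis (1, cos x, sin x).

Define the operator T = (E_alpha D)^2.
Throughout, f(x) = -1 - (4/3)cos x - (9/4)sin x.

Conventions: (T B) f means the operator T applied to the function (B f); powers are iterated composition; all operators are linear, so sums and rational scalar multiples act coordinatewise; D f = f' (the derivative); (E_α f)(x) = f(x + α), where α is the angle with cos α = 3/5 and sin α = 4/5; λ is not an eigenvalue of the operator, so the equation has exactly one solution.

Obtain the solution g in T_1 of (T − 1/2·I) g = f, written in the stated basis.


write g with unknown coordinates in the stated basis and equate coefficients in (T − 1/2·I) g = f
solving from the highest basis element down gives g = 2 - (560/291)cos x + (355/194)sin x
check: T g = -(668/291)cos x - (259/194)sin x
so T g − 1/2·g = -1 - (4/3)cos x - (9/4)sin x = f ✓

the image equals g(x) = 2 - (560/291)cos x + (355/194)sin x


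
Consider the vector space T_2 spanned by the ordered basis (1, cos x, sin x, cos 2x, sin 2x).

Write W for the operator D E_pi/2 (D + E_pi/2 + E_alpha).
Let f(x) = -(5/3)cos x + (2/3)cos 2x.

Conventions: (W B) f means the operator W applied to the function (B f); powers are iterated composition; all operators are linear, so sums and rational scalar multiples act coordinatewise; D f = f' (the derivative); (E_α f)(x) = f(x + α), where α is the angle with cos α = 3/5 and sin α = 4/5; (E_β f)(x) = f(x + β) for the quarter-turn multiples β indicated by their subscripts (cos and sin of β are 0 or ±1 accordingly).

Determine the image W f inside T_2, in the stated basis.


D f = (5/3)sin x - (4/3)sin 2x
E_pi/2 f = (5/3)sin x - (2/3)cos 2x
E_alpha f = -cos x + (4/3)sin x - (14/75)cos 2x - (16/25)sin 2x
(D + E_pi/2 + E_alpha) f = -cos x + (14/3)sin x - (64/75)cos 2x - (148/75)sin 2x
E_pi/2 (D + E_pi/2 + E_alpha) f = (14/3)cos x + sin x + (64/75)cos 2x + (148/75)sin 2x
D E_pi/2 (D + E_pi/2 + E_alpha) f = cos x - (14/3)sin x + (296/75)cos 2x - (128/75)sin 2x

the image equals g(x) = cos x - (14/3)sin x + (296/75)cos 2x - (128/75)sin 2x


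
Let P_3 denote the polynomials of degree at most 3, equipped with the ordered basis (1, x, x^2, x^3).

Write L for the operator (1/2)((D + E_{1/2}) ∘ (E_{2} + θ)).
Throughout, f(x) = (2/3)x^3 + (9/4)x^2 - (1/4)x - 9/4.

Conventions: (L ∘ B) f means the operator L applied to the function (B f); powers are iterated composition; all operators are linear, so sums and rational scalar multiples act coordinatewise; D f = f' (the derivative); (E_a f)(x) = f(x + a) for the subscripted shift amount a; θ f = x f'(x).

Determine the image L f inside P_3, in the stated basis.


E_{2} f = (2/3)x^3 + (25/4)x^2 + (67/4)x + 139/12
θ f = 2x^3 + (9/2)x^2 - (1/4)x
(E_{2} + θ) f = (8/3)x^3 + (43/4)x^2 + (33/2)x + 139/12
D (E_{2} + θ) f = 8x^2 + (43/2)x + 33/2
E_{1/2} (E_{2} + θ) f = (8/3)x^3 + (59/4)x^2 + (117/4)x + 1097/48
(D + E_{1/2}) (E_{2} + θ) f = (8/3)x^3 + (91/4)x^2 + (203/4)x + 1889/48
((1/2)((D + E_{1/2}) ∘ (E_{2} + θ))) f = (4/3)x^3 + (91/8)x^2 + (203/8)x + 1889/96

g(x) = (4/3)x^3 + (91/8)x^2 + (203/8)x + 1889/96


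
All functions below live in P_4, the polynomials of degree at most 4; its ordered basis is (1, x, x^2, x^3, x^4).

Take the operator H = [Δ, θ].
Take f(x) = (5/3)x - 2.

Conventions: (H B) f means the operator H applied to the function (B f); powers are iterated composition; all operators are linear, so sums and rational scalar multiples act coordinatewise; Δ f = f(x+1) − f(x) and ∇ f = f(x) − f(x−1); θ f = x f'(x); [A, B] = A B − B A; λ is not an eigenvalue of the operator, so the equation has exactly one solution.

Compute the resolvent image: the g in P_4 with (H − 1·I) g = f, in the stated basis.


write g with unknown coordinates in the stated basis and equate coefficients in (H − 1·I) g = f
solving from the highest basis element down gives g = -(5/3)x + 1/3
check: H g = -5/3
so H g − 1·g = (5/3)x - 2 = f ✓

the image equals g(x) = -(5/3)x + 1/3


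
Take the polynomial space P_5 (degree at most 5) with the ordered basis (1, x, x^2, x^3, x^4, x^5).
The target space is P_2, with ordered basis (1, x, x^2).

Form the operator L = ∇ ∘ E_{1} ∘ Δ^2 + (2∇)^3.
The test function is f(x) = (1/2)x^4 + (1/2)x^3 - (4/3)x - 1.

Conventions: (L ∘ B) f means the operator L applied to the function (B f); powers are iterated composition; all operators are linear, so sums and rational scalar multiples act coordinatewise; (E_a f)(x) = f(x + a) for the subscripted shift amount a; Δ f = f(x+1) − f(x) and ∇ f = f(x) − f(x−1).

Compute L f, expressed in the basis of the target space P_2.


Δ f = 2x^3 + (9/2)x^2 + (7/2)x - 1/3
Δ Δ f = 6x^2 + 15x + 10
E_{1} Δ^2 f = 6x^2 + 27x + 31
∇ E_{1} Δ^2 f = 12x + 21
∇ f = 2x^3 - (3/2)x^2 + (1/2)x - 4/3
(2∇) f = 4x^3 - 3x^2 + x - 8/3
∇ (2∇) f = 12x^2 - 18x + 8
(2∇) (2∇) f = 24x^2 - 36x + 16
∇ (2∇) (2∇) f = 48x - 60
(2∇) (2∇) (2∇) f = 96x - 120
(∇ ∘ E_{1} ∘ Δ^2 + (2∇)^3) f = 108x - 99

the image equals g(x) = 108x - 99


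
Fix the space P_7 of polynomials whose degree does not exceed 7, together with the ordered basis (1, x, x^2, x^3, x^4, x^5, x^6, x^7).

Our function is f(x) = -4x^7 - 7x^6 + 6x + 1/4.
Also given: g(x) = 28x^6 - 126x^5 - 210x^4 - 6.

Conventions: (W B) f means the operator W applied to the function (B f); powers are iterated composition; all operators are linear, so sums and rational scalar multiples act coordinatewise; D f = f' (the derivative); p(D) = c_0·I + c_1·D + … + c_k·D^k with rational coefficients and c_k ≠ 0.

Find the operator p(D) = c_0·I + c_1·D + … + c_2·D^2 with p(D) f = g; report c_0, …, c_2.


c_0 = 0, c_1 = -1, c_2 = 1

D^0 f = -4x^7 - 7x^6 + 6x + 1/4
D^1 f = -28x^6 - 42x^5 + 6
D^2 f = -168x^5 - 210x^4
matching coefficients of g against c_0 f + c_1 Df + … from the top degree down determines the c_i
solution: c_0 = 0, c_1 = -1, c_2 = 1


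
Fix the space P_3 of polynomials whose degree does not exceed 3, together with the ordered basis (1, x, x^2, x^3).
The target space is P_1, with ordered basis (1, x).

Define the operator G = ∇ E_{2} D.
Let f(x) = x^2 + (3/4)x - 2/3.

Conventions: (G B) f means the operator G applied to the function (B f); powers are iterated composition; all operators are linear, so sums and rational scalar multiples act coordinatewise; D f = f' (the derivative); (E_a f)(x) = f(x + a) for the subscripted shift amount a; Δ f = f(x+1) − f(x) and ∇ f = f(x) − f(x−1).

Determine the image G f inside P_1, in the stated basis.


D f = 2x + 3/4
E_{2} D f = 2x + 19/4
∇ E_{2} D f = 2

the result is g(x) = 2


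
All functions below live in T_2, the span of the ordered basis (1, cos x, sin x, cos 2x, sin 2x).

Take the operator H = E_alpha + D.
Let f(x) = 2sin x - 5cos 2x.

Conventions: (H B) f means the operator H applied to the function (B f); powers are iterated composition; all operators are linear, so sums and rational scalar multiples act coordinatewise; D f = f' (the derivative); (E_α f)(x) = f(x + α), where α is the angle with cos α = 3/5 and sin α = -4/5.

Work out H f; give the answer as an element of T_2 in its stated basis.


g(x) = (2/5)cos x + (6/5)sin x + (7/5)cos 2x + (26/5)sin 2x

E_alpha f = -(8/5)cos x + (6/5)sin x + (7/5)cos 2x - (24/5)sin 2x
D f = 2cos x + 10sin 2x
(E_alpha + D) f = (2/5)cos x + (6/5)sin x + (7/5)cos 2x + (26/5)sin 2x


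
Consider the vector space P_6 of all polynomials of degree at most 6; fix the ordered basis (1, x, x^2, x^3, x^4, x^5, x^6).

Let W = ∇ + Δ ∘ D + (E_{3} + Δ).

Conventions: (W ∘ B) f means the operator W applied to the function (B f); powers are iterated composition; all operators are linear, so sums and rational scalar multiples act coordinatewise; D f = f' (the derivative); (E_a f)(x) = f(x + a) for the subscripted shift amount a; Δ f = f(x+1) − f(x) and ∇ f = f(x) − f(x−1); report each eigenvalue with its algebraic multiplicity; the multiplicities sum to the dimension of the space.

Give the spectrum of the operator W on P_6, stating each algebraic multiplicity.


image of 1: 1
image of x: x + 5
image of x^2: x^2 + 10x + 11
image of x^3: x^3 + 15x^2 + 33x + 32
image of x^4: x^4 + 20x^3 + 66x^2 + 128x + 85
image of x^5: x^5 + 25x^4 + 110x^3 + 320x^2 + 425x + 250
image of x^6: x^6 + 30x^5 + 165x^4 + 640x^3 + 1275x^2 + 1500x + 735
the matrix is upper triangular; its diagonal is (1, 1, 1, 1, 1, 1, 1)
for a triangular matrix the eigenvalues are the diagonal entries, with algebraic multiplicity their repetition count

λ = 1 (multiplicity 7)


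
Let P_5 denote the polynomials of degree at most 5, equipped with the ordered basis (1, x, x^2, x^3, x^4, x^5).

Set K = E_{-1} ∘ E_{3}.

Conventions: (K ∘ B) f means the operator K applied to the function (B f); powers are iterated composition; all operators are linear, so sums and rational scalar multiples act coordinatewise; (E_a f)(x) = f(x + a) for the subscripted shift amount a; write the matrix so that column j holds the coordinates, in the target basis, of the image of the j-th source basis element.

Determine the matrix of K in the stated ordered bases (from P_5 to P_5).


image of 1: 1
image of x: x + 2
image of x^2: x^2 + 4x + 4
image of x^3: x^3 + 6x^2 + 12x + 8
image of x^4: x^4 + 8x^3 + 24x^2 + 32x + 16
image of x^5: x^5 + 10x^4 + 40x^3 + 80x^2 + 80x + 32
each image's coordinates form column j of the matrix

the matrix is [[1, 2, 4, 8, 16, 32]; [0, 1, 4, 12, 32, 80]; [0, 0, 1, 6, 24, 80]; [0, 0, 0, 1, 8, 40]; [0, 0, 0, 0, 1, 10]; [0, 0, 0, 0, 0, 1]] (rows listed top to bottom)


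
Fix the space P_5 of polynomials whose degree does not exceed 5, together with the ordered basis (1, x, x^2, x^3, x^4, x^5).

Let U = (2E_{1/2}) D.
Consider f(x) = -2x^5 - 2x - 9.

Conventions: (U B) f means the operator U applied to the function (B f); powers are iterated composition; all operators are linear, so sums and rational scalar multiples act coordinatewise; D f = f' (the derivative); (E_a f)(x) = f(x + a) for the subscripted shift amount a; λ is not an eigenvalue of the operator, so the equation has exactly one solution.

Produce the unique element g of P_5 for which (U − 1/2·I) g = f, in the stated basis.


the result is g(x) = 4x^5 + 80x^4 + 1440x^3 + 19320x^2 + 172844x + 773159

write g with unknown coordinates in the stated basis and equate coefficients in (U − 1/2·I) g = f
solving from the highest basis element down gives g = 4x^5 + 80x^4 + 1440x^3 + 19320x^2 + 172844x + 773159
check: U g = 40x^4 + 720x^3 + 9660x^2 + 86420x + 773141/2
so U g − 1/2·g = -2x^5 - 2x - 9 = f ✓


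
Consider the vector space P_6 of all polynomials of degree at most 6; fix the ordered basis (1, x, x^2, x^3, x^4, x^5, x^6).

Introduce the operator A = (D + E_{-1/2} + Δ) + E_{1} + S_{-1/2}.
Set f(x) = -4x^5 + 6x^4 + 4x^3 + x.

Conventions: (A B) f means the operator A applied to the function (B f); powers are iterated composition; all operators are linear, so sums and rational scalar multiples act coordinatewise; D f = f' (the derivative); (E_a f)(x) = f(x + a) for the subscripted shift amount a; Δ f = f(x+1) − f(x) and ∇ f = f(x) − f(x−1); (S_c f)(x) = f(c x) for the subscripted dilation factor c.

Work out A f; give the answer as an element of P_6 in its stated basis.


the image equals g(x) = -(63/8)x^5 - (301/8)x^4 - (45/2)x^3 + 36x^2 + (129/4)x + 29/2

D f = -20x^4 + 24x^3 + 12x^2 + 1
E_{-1/2} f = -4x^5 + 16x^4 - 18x^3 + 8x^2 - (1/4)x - 1/2
Δ f = -20x^4 - 16x^3 + 8x^2 + 16x + 7
(D + E_{-1/2} + Δ) f = -4x^5 - 24x^4 - 10x^3 + 28x^2 + (63/4)x + 15/2
E_{1} f = -4x^5 - 14x^4 - 12x^3 + 8x^2 + 17x + 7
S_{-1/2} f = (1/8)x^5 + (3/8)x^4 - (1/2)x^3 - (1/2)x
((D + E_{-1/2} + Δ) + E_{1} + S_{-1/2}) f = -(63/8)x^5 - (301/8)x^4 - (45/2)x^3 + 36x^2 + (129/4)x + 29/2


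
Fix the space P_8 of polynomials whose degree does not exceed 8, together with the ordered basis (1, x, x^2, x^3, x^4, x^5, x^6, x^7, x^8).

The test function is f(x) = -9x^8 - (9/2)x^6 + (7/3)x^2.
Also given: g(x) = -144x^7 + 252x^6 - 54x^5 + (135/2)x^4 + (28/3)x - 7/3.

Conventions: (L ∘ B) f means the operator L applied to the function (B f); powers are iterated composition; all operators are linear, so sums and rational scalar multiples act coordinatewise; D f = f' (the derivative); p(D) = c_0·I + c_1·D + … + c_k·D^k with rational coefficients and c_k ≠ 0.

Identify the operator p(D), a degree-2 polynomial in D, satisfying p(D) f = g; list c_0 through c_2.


c_0 = 0, c_1 = 2, c_2 = -1/2

D^0 f = -9x^8 - (9/2)x^6 + (7/3)x^2
D^1 f = -72x^7 - 27x^5 + (14/3)x
D^2 f = -504x^6 - 135x^4 + 14/3
matching coefficients of g against c_0 f + c_1 Df + … from the top degree down determines the c_i
solution: c_0 = 0, c_1 = 2, c_2 = -1/2


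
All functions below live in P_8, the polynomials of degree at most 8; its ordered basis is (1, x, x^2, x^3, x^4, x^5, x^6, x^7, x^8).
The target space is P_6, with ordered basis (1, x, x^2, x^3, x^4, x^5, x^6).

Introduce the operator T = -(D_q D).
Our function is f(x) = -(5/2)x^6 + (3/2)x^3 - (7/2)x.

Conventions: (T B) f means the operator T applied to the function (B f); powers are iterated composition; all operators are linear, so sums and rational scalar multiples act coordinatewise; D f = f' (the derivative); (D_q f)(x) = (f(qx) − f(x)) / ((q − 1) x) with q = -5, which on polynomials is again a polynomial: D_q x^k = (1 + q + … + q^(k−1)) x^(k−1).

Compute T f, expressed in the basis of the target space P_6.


the image equals g(x) = 7815x^4 + 18x

D f = -15x^5 + (9/2)x^2 - 7/2
D_q D f = -7815x^4 - 18x
(-(D_q D)) f = 7815x^4 + 18x


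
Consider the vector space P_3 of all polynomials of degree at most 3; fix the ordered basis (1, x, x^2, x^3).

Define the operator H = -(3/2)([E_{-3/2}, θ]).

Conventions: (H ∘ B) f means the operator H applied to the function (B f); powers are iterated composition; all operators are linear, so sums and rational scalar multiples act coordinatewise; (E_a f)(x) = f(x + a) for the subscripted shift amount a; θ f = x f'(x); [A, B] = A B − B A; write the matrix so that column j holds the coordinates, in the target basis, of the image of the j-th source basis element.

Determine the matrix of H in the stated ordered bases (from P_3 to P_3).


the matrix is [[0, 9/4, -27/4, 243/16]; [0, 0, 9/2, -81/4]; [0, 0, 0, 27/4]; [0, 0, 0, 0]] (rows listed top to bottom)

image of 1: 0
image of x: 9/4
image of x^2: (9/2)x - 27/4
image of x^3: (27/4)x^2 - (81/4)x + 243/16
each image's coordinates form column j of the matrix


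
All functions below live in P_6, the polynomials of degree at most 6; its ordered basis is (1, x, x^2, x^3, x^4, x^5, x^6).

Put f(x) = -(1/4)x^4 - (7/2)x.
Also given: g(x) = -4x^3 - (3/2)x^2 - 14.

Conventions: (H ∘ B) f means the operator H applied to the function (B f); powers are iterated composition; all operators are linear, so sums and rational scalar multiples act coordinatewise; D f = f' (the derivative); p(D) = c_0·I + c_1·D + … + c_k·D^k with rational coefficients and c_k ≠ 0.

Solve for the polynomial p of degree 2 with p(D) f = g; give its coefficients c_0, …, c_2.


D^0 f = -(1/4)x^4 - (7/2)x
D^1 f = -x^3 - 7/2
D^2 f = -3x^2
matching coefficients of g against c_0 f + c_1 Df + … from the top degree down determines the c_i
solution: c_0 = 0, c_1 = 4, c_2 = 1/2

c_0 = 0, c_1 = 4, c_2 = 1/2


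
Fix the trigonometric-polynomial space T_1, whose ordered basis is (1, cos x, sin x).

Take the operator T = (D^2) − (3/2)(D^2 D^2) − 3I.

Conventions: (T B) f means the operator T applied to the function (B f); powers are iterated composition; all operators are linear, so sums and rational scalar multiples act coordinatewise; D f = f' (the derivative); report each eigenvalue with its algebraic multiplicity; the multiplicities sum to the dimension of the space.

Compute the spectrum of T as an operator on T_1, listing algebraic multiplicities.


image of 1: -3
image of cos x: -(11/2)cos x
image of sin x: -(11/2)sin x
the matrix is diagonal; its diagonal is (-3, -11/2, -11/2)
for a triangular matrix the eigenvalues are the diagonal entries, with algebraic multiplicity their repetition count

λ = -11/2 (multiplicity 2), λ = -3 (multiplicity 1)


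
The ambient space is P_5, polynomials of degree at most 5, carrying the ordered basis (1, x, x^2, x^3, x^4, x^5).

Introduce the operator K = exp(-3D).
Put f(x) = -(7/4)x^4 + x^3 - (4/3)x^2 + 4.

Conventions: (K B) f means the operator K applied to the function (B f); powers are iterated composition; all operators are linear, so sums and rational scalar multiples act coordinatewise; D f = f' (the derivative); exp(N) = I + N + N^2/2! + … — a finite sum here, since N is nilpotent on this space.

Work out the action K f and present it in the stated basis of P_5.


the image equals g(x) = -(7/4)x^4 + 22x^3 - (629/6)x^2 + 224x - 707/4

order-1 term: 21x^3 - 9x^2 + 8x
order-2 term: -(189/2)x^2 + 27x - 12
order-3 term: 189x - 27
order-4 term: -567/4
the series for exp(-3D) f terminates at order 4
exp(-3D) f = -(7/4)x^4 + 22x^3 - (629/6)x^2 + 224x - 707/4


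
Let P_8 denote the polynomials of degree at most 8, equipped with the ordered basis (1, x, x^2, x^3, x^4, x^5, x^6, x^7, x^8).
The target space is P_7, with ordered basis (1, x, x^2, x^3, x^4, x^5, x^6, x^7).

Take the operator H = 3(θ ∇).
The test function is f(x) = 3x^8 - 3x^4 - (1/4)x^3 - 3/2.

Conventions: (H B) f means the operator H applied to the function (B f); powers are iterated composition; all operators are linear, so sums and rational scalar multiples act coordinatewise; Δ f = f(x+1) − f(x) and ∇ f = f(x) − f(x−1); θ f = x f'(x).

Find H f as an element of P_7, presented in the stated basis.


∇ f = 24x^7 - 84x^6 + 168x^5 - 210x^4 + 156x^3 - (267/4)x^2 + (51/4)x - 1/4
θ ∇ f = 168x^7 - 504x^6 + 840x^5 - 840x^4 + 468x^3 - (267/2)x^2 + (51/4)x
(3(θ ∇)) f = 504x^7 - 1512x^6 + 2520x^5 - 2520x^4 + 1404x^3 - (801/2)x^2 + (153/4)x

the image equals g(x) = 504x^7 - 1512x^6 + 2520x^5 - 2520x^4 + 1404x^3 - (801/2)x^2 + (153/4)x


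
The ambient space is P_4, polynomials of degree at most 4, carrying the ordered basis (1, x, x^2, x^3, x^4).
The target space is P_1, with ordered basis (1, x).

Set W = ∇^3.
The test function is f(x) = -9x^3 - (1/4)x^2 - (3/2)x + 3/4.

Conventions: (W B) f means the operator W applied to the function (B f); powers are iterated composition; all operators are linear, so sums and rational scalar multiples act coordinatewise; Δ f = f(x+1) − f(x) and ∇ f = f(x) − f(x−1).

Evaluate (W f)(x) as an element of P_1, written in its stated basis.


∇ f = -27x^2 + (53/2)x - 41/4
∇ ∇ f = -54x + 107/2
∇ ∇ ∇ f = -54

the image equals g(x) = -54


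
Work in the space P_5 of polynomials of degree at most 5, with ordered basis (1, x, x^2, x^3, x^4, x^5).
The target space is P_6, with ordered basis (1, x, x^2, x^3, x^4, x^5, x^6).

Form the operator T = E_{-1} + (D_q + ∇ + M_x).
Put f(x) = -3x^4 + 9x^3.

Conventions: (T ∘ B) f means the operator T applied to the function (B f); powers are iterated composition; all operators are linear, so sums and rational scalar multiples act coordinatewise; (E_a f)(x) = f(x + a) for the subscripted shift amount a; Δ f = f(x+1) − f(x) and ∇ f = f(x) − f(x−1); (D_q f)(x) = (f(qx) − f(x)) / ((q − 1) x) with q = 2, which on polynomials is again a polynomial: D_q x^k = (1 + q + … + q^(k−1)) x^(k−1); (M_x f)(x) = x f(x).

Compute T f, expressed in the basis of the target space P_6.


E_{-1} f = -3x^4 + 21x^3 - 45x^2 + 39x - 12
D_q f = -45x^3 + 63x^2
∇ f = -12x^3 + 45x^2 - 39x + 12
M_x f = -3x^5 + 9x^4
(D_q + ∇ + M_x) f = -3x^5 + 9x^4 - 57x^3 + 108x^2 - 39x + 12
(E_{-1} + (D_q + ∇ + M_x)) f = -3x^5 + 6x^4 - 36x^3 + 63x^2

the result is g(x) = -3x^5 + 6x^4 - 36x^3 + 63x^2


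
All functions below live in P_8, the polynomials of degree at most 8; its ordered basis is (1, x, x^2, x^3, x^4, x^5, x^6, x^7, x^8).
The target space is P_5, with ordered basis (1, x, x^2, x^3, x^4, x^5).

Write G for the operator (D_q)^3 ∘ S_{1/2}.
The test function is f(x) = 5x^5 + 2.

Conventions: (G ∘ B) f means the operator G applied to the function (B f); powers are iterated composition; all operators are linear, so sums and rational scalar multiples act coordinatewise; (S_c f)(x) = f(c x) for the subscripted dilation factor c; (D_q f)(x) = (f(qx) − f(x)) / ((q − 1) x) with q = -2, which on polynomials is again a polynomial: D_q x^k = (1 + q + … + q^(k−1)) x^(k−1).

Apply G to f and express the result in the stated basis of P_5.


S_{1/2} f = (5/32)x^5 + 2
D_q S_{1/2} f = (55/32)x^4
D_q D_q S_{1/2} f = -(275/32)x^3
D_q D_q D_q S_{1/2} f = -(825/32)x^2

the result is g(x) = -(825/32)x^2


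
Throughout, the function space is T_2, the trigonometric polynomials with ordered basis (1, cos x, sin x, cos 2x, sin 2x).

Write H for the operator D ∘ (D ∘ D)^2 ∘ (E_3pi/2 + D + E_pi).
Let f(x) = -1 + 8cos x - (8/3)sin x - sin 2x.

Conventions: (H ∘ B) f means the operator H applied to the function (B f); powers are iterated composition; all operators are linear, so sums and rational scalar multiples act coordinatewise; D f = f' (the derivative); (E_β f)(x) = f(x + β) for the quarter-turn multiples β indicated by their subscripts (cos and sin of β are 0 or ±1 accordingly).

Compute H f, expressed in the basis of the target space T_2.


E_3pi/2 f = -1 + (8/3)cos x + 8sin x + sin 2x
D f = -(8/3)cos x - 8sin x - 2cos 2x
E_pi f = -1 - 8cos x + (8/3)sin x - sin 2x
(E_3pi/2 + D + E_pi) f = -2 - 8cos x + (8/3)sin x - 2cos 2x
D (E_3pi/2 + D + E_pi) f = (8/3)cos x + 8sin x + 4sin 2x
D D (E_3pi/2 + D + E_pi) f = 8cos x - (8/3)sin x + 8cos 2x
D (D ∘ D) (E_3pi/2 + D + E_pi) f = -(8/3)cos x - 8sin x - 16sin 2x
D D (D ∘ D) (E_3pi/2 + D + E_pi) f = -8cos x + (8/3)sin x - 32cos 2x
D (D ∘ D)^2 (E_3pi/2 + D + E_pi) f = (8/3)cos x + 8sin x + 64sin 2x

the image equals g(x) = (8/3)cos x + 8sin x + 64sin 2x


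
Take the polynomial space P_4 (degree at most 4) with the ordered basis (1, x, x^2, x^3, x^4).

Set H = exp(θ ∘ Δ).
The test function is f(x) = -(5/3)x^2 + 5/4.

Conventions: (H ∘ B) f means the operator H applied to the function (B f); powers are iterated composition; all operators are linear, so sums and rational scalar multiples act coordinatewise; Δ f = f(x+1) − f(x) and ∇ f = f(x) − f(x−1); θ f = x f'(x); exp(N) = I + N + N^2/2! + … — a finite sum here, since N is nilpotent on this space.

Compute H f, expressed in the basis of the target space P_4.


the result is g(x) = -(5/3)x^2 - (10/3)x + 5/4

order-1 term: -(10/3)x
the series for exp(θ ∘ Δ) f terminates at order 1
exp(θ ∘ Δ) f = -(5/3)x^2 - (10/3)x + 5/4


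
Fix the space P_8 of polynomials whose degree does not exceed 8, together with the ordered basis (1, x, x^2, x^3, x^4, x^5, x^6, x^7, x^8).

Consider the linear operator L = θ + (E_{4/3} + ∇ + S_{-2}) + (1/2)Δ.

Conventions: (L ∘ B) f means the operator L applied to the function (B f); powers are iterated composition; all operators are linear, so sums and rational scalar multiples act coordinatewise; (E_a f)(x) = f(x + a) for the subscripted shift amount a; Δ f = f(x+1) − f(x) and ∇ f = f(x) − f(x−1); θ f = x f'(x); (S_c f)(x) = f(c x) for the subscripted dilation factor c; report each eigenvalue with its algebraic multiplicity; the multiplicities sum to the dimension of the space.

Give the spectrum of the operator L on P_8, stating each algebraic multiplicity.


image of 1: 2
image of x: 17/6
image of x^2: 7x^2 + (17/3)x + 23/18
image of x^3: -4x^3 + (17/2)x^2 + (23/6)x + 209/54
image of x^4: 21x^4 + (34/3)x^3 + (23/3)x^2 + (418/27)x + 431/162
image of x^5: -26x^5 + (85/6)x^4 + (115/9)x^3 + (1045/27)x^2 + (2155/162)x + 2777/486
image of x^6: 71x^6 + 17x^5 + (115/6)x^4 + (2090/27)x^3 + (2155/54)x^2 + (2777/81)x + 7463/1458
image of x^7: -120x^7 + (119/6)x^6 + (161/6)x^5 + (7315/54)x^4 + (15085/162)x^3 + (19439/162)x^2 + (52241/1458)x + 39329/4374
image of x^8: 265x^8 + (68/3)x^7 + (322/9)x^6 + (5852/27)x^5 + (15085/81)x^4 + (77756/243)x^3 + (104482/729)x^2 + (157316/2187)x + 124511/13122
the matrix is upper triangular; its diagonal is (2, 0, 7, -4, 21, -26, 71, -120, 265)
for a triangular matrix the eigenvalues are the diagonal entries, with algebraic multiplicity their repetition count

λ = -120 (multiplicity 1), λ = -26 (multiplicity 1), λ = -4 (multiplicity 1), λ = 0 (multiplicity 1), λ = 2 (multiplicity 1), λ = 7 (multiplicity 1), λ = 21 (multiplicity 1), λ = 71 (multiplicity 1), λ = 265 (multiplicity 1)


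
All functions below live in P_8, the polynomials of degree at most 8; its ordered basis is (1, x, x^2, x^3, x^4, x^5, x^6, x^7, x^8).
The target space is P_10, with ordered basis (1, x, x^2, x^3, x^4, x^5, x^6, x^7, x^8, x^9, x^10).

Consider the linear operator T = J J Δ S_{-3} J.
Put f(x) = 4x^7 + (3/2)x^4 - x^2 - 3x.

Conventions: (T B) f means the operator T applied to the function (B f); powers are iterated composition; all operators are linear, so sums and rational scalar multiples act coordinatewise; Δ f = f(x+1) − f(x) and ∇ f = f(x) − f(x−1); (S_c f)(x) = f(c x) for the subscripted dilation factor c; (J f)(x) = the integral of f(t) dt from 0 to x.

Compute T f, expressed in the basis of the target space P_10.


the result is g(x) = (729/2)x^9 + (6561/4)x^8 + 4374x^7 + (152847/20)x^6 + (182979/20)x^5 + 7596x^4 + (17253/4)x^3 + (32031/20)x^2

J f = (1/2)x^8 + (3/10)x^5 - (1/3)x^3 - (3/2)x^2
S_{-3} J f = (6561/2)x^8 - (729/10)x^5 + 9x^3 - (27/2)x^2
Δ S_{-3} J f = 26244x^7 + 91854x^6 + 183708x^5 + (458541/2)x^4 + 182979x^3 + 91152x^2 + (51759/2)x + 32031/10
J (Δ S_{-3} J) f = (6561/2)x^8 + 13122x^7 + 30618x^6 + (458541/10)x^5 + (182979/4)x^4 + 30384x^3 + (51759/4)x^2 + (32031/10)x
J J (Δ S_{-3} J) f = (729/2)x^9 + (6561/4)x^8 + 4374x^7 + (152847/20)x^6 + (182979/20)x^5 + 7596x^4 + (17253/4)x^3 + (32031/20)x^2


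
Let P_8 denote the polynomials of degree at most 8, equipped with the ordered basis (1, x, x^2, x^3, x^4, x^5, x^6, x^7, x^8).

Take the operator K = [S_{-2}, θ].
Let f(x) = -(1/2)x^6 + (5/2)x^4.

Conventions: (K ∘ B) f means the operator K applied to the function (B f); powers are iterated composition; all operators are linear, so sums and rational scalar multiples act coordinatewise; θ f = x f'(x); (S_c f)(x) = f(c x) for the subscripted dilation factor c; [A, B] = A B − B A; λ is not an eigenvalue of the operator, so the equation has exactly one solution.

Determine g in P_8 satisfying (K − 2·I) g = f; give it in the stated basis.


write g with unknown coordinates in the stated basis and equate coefficients in (K − 2·I) g = f
solving from the highest basis element down gives g = (1/4)x^6 - (5/4)x^4
check: K g = 0
so K g − 2·g = -(1/2)x^6 + (5/2)x^4 = f ✓

the image equals g(x) = (1/4)x^6 - (5/4)x^4


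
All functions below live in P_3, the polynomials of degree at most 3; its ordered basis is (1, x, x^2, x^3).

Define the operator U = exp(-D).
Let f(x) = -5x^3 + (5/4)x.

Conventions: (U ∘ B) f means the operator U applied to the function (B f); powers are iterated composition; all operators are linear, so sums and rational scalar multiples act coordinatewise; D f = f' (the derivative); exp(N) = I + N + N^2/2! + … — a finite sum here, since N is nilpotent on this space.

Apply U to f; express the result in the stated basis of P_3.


g(x) = -5x^3 + 15x^2 - (55/4)x + 15/4

order-1 term: 15x^2 - 5/4
order-2 term: -15x
order-3 term: 5
the series for exp(-D) f terminates at order 3
exp(-D) f = -5x^3 + 15x^2 - (55/4)x + 15/4


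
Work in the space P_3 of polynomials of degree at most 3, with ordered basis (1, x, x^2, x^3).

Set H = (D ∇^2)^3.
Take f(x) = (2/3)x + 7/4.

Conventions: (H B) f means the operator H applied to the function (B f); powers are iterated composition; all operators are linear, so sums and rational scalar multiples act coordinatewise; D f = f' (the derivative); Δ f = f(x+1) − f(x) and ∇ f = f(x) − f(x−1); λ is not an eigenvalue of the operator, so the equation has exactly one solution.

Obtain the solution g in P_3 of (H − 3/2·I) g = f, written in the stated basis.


write g with unknown coordinates in the stated basis and equate coefficients in (H − 3/2·I) g = f
solving from the highest basis element down gives g = -(4/9)x - 7/6
check: H g = 0
so H g − 3/2·g = (2/3)x + 7/4 = f ✓

g(x) = -(4/9)x - 7/6


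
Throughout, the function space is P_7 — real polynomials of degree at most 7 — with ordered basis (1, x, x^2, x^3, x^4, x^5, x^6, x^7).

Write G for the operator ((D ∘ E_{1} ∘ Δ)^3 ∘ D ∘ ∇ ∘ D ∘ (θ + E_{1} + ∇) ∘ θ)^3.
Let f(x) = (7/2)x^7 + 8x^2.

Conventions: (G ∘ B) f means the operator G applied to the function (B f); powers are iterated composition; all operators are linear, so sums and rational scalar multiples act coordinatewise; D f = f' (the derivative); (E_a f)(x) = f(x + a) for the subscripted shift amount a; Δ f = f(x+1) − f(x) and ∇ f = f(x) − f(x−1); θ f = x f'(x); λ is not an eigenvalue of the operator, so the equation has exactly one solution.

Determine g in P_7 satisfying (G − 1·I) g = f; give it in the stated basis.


write g with unknown coordinates in the stated basis and equate coefficients in (G − 1·I) g = f
solving from the highest basis element down gives g = -(7/2)x^7 - 8x^2
check: G g = 0
so G g − 1·g = (7/2)x^7 + 8x^2 = f ✓

g(x) = -(7/2)x^7 - 8x^2


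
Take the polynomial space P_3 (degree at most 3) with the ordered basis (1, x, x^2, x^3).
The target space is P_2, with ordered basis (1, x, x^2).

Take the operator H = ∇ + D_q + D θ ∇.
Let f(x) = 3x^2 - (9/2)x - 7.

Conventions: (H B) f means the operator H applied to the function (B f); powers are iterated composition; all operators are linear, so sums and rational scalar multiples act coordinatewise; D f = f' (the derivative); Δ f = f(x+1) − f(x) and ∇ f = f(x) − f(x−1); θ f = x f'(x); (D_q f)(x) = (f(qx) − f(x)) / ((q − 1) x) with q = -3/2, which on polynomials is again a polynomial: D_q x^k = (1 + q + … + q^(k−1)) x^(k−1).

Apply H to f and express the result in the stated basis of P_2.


∇ f = 6x - 15/2
D_q f = -(3/2)x - 9/2
∇ f = 6x - 15/2
θ ∇ f = 6x
D θ ∇ f = 6
(∇ + D_q + D θ ∇) f = (9/2)x - 6

the image equals g(x) = (9/2)x - 6


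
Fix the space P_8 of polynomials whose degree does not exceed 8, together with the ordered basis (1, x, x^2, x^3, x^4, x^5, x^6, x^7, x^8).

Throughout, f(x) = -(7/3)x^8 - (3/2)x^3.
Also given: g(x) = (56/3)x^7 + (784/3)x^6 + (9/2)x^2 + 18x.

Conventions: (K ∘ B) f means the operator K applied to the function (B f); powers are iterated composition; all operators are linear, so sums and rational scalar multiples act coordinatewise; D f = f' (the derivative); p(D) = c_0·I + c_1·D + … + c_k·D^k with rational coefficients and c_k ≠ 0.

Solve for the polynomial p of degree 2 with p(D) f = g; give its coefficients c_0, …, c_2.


c_0 = 0, c_1 = -1, c_2 = -2

D^0 f = -(7/3)x^8 - (3/2)x^3
D^1 f = -(56/3)x^7 - (9/2)x^2
D^2 f = -(392/3)x^6 - 9x
matching coefficients of g against c_0 f + c_1 Df + … from the top degree down determines the c_i
solution: c_0 = 0, c_1 = -1, c_2 = -2


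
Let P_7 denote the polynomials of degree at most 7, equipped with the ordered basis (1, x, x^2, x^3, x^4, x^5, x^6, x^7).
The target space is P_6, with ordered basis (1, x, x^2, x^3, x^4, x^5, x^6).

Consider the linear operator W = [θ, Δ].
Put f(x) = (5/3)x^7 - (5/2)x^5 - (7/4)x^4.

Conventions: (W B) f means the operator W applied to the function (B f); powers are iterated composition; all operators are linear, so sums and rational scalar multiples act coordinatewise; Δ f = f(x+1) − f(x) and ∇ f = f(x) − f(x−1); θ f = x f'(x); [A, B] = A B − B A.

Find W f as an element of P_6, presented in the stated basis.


Δ f = (35/3)x^6 + 35x^5 + (275/6)x^4 + (79/3)x^3 - (1/2)x^2 - (47/6)x - 31/12
θ Δ f = 70x^6 + 175x^5 + (550/3)x^4 + 79x^3 - x^2 - (47/6)x
θ f = (35/3)x^7 - (25/2)x^5 - 7x^4
Δ θ f = (245/3)x^6 + 245x^5 + (2075/6)x^4 + (766/3)x^3 + 78x^2 - (53/6)x - 47/6
[θ, Δ] f = -(35/3)x^6 - 70x^5 - (325/2)x^4 - (529/3)x^3 - 79x^2 + x + 47/6

the result is g(x) = -(35/3)x^6 - 70x^5 - (325/2)x^4 - (529/3)x^3 - 79x^2 + x + 47/6


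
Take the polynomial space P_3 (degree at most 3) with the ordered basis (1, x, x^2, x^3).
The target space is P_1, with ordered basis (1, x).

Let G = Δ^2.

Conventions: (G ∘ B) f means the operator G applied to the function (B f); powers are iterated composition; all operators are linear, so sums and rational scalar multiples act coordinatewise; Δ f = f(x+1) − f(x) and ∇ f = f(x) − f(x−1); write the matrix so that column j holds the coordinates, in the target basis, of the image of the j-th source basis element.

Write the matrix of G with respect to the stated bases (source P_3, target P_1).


image of 1: 0
image of x: 0
image of x^2: 2
image of x^3: 6x + 6
each image's coordinates form column j of the matrix

the matrix is [[0, 0, 2, 6]; [0, 0, 0, 6]] (rows listed top to bottom)


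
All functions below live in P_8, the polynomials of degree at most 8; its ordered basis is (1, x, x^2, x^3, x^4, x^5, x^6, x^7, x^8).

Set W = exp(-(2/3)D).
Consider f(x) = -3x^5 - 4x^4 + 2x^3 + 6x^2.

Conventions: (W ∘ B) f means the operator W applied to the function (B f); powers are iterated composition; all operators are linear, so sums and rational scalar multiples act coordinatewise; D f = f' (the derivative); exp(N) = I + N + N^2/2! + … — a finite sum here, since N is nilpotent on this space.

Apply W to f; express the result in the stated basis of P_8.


the result is g(x) = -3x^5 + 6x^4 - (2/3)x^3 + (2/9)x^2 - (32/9)x + 136/81

order-1 term: 10x^4 + (32/3)x^3 - 4x^2 - 8x
order-2 term: -(40/3)x^3 - (32/3)x^2 + (8/3)x + 8/3
order-3 term: (80/9)x^2 + (128/27)x - 16/27
order-4 term: -(80/27)x - 64/81
order-5 term: 32/81
the series for exp(-(2/3)D) f terminates at order 5
exp(-(2/3)D) f = -3x^5 + 6x^4 - (2/3)x^3 + (2/9)x^2 - (32/9)x + 136/81


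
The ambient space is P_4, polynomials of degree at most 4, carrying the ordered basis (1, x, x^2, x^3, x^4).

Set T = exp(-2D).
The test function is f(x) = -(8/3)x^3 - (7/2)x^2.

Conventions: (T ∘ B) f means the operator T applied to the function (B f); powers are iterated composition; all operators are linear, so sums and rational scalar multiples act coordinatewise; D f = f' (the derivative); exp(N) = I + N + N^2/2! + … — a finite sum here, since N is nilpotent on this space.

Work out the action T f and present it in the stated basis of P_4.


order-1 term: 16x^2 + 14x
order-2 term: -32x - 14
order-3 term: 64/3
the series for exp(-2D) f terminates at order 3
exp(-2D) f = -(8/3)x^3 + (25/2)x^2 - 18x + 22/3

g(x) = -(8/3)x^3 + (25/2)x^2 - 18x + 22/3


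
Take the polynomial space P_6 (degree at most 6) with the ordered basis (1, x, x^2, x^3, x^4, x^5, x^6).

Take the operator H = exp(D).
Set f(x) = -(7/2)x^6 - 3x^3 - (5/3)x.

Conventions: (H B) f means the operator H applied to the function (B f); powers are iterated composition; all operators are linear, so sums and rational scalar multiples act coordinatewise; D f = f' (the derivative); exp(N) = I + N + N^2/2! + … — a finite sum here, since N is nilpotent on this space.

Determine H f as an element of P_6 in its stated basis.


order-1 term: -21x^5 - 9x^2 - 5/3
order-2 term: -(105/2)x^4 - 9x
order-3 term: -70x^3 - 3
order-4 term: -(105/2)x^2
order-5 term: -21x
order-6 term: -7/2
the series for exp(D) f terminates at order 6
exp(D) f = -(7/2)x^6 - 21x^5 - (105/2)x^4 - 73x^3 - (123/2)x^2 - (95/3)x - 49/6

the result is g(x) = -(7/2)x^6 - 21x^5 - (105/2)x^4 - 73x^3 - (123/2)x^2 - (95/3)x - 49/6


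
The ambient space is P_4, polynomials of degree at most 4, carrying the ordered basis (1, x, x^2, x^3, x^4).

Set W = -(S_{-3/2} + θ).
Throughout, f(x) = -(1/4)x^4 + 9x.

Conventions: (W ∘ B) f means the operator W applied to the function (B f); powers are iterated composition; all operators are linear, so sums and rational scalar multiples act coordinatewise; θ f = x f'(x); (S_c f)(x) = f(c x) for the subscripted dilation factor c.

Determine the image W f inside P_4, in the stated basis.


S_{-3/2} f = -(81/64)x^4 - (27/2)x
θ f = -x^4 + 9x
(S_{-3/2} + θ) f = -(145/64)x^4 - (9/2)x
(-(S_{-3/2} + θ)) f = (145/64)x^4 + (9/2)x

the image equals g(x) = (145/64)x^4 + (9/2)x
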